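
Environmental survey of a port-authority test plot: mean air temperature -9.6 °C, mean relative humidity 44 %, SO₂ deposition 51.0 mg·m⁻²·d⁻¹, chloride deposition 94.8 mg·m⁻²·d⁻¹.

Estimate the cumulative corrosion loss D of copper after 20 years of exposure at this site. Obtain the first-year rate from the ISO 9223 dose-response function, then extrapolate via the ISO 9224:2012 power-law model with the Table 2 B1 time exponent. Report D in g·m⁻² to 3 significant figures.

D(20) = 8.15 g·m⁻²

copper: f(T) = +0.126·(T−10) [T≤10 °C] = -2.4696
  Pd branch = 0.0053·Pd^0.26·e^(0.059·RH+f) = 0.01672 μm/a
  Sd branch = 0.01025·Sd^0.27·e^(0.036·RH+0.049·T) = 0.1067 μm/a
  r_corr = 0.01672 + 0.1067 = 0.1234 μm/a
Power-law: D(20) = r_corr · 20^0.667
  D(20) = 0.1234 × 20^0.667 = 0.1234 × 7.375 = 0.9101 μm
  Mass loss = 0.9101 μm × 8.96 g/cm³ = 8.155 g·m⁻²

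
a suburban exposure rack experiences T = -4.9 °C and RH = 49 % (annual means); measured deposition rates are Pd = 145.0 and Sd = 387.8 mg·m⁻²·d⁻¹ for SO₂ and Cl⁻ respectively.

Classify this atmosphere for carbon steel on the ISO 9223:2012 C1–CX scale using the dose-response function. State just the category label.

C2

carbon steel: T≤10 °C ⇒ hinge +0.150·(-4.9−10) = -2.2350
  SO₂ term: 1.77·145.0^0.52·exp(0.02·49-2.2350) = 6.712
  Sd branch = 0.102·Sd^0.62·e^(0.033·RH+0.04·T) = 17.01 μm/a
  sum: 6.712 + 17.01 → r_corr = 23.72 μm/a
ISO 9223 Table 2 (carbon steel): 1.3 < 23.7 ≤ 25 μm/a ⇒ C2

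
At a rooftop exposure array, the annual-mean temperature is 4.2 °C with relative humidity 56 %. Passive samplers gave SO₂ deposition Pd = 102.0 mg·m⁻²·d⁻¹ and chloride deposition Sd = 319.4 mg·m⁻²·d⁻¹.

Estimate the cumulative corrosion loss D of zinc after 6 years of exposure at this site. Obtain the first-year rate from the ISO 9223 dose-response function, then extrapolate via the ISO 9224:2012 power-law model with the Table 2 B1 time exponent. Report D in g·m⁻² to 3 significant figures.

zinc: temperature factor f = +0.038·(-5.8) = -0.2204
  SO₂ term: 0.0129·102.0^0.44·exp(0.046·56-0.2204) = 1.041
  Cl⁻ term: 0.0175·319.4^0.57·exp(0.008·56+0.085·4.2) = 1.047
  sum: 1.041 + 1.047 → r_corr = 2.088 μm/a
ISO 9224: D(t) = r_corr · t^b with b = 0.813 (zinc, B1)
  D(6) = 2.088 × 6^0.813 = 2.088 × 4.292 = 8.962 μm
  Mass loss = 8.962 μm × 7.14 g/cm³ = 63.99 g·m⁻²

D(6) = 64.0 g·m⁻²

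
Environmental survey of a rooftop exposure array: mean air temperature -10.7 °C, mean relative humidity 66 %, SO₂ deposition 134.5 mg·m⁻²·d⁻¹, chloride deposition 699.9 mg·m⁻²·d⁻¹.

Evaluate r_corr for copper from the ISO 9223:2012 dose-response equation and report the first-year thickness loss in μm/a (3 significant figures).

copper: temperature factor f = +0.126·(-20.7) = -2.6082
  Pd branch = 0.0053·Pd^0.26·e^(0.059·RH+f) = 0.06857 μm/a
  Sd branch = 0.01025·Sd^0.27·e^(0.036·RH+0.049·T) = 0.3829 μm/a
  r_corr = 0.06857 + 0.3829 = 0.4515 μm/a

r_corr = 0.451 μm/a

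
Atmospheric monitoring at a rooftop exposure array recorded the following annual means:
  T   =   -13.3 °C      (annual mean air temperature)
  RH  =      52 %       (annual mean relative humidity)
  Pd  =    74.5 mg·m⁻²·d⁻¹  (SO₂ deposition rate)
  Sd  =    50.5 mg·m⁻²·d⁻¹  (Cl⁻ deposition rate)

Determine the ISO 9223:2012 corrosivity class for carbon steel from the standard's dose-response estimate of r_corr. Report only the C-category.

C2

carbon steel: f(T) = +0.150·(T−10) [T≤10 °C] = -3.4950
  SO₂ term: 1.77·74.5^0.52·exp(0.02·52-3.4950) = 1.43
  Sd branch = 0.102·Sd^0.62·e^(0.033·RH+0.04·T) = 3.792 μm/a
  r_corr = 1.43 + 3.792 = 5.222 μm/a
5.22 μm/a falls in (1.3, 25] for carbon steel → category C2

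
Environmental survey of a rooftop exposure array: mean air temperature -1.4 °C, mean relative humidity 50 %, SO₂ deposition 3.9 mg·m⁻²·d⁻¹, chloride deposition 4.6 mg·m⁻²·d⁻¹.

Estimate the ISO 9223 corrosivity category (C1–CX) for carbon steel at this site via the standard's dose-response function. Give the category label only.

carbon steel: temperature factor f = +0.150·(-11.4) = -1.7100
  sulphur-dioxide contribution → 1.766 μm/a
  chloride contribution → 1.294 μm/a
  ⇒ r_corr(carbon steel) = 3.059 μm/a
Category bounds: 1.3…25 μm/a bracket r_corr ⇒ C2

C2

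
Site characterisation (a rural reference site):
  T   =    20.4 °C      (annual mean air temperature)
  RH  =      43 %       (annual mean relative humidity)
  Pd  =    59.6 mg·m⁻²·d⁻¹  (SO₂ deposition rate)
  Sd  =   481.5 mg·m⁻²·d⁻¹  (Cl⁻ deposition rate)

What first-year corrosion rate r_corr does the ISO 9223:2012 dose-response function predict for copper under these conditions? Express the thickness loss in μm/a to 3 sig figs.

copper: f(T) = -0.080·(T−10) [T>10 °C] = -0.8320
  sulphur-dioxide contribution → 0.08439 μm/a
  chloride contribution → 0.6941 μm/a
  total first-year rate 0.7785 μm/a

r_corr = 0.779 μm/a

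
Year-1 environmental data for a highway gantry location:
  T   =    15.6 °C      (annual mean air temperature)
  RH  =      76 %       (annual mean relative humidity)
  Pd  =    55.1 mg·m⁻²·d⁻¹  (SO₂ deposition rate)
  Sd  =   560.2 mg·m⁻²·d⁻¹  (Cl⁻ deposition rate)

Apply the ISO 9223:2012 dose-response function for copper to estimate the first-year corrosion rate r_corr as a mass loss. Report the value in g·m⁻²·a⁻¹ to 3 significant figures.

r_corr = 24.4 g·m⁻²·a⁻¹

copper: temperature factor f = -0.080·(5.6) = -0.4480
  SO₂ term: 0.0053·55.1^0.26·exp(0.059·76-0.4480) = 0.8507
  Sd branch = 0.01025·Sd^0.27·e^(0.036·RH+0.049·T) = 1.875 μm/a
  sum: 0.8507 + 1.875 → r_corr = 2.726 μm/a
Convert to mass loss: 2.726 μm/a × 8.96 g/cm³ = 24.42 g·m⁻²·a⁻¹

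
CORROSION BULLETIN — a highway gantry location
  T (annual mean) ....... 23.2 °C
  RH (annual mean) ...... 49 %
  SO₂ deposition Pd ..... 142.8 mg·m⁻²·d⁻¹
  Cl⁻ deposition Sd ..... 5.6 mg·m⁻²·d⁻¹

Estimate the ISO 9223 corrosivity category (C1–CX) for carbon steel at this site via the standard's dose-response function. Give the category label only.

carbon steel: temperature factor f = -0.054·(13.2) = -0.7128
  sulphur-dioxide contribution → 30.51 μm/a
  chloride contribution → 3.782 μm/a
  ⇒ r_corr(carbon steel) = 34.29 μm/a
Category bounds: 25…50 μm/a bracket r_corr ⇒ C3

C3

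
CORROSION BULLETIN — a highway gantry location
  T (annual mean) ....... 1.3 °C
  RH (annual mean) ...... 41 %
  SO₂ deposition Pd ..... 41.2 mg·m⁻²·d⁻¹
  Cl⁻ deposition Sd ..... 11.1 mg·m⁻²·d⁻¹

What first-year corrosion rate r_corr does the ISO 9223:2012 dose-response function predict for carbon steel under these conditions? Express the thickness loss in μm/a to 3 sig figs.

carbon steel: T≤10 °C ⇒ hinge +0.150·(1.3−10) = -1.3050
  SO₂ term: 1.77·41.2^0.52·exp(0.02·41-1.3050) = 7.535
  Sd branch = 0.102·Sd^0.62·e^(0.033·RH+0.04·T) = 1.849 μm/a
  r_corr = 7.535 + 1.849 = 9.384 μm/a

r_corr = 9.38 μm/a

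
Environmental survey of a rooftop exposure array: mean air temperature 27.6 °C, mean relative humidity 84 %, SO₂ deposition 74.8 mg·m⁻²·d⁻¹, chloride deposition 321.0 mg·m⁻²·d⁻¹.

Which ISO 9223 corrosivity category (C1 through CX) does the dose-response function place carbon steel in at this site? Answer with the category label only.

CX

carbon steel: T>10 °C ⇒ hinge -0.054·(27.6−10) = -0.9504
  Pd branch = 1.77·Pd^0.52·e^(0.02·RH+f) = 34.61 μm/a
  Sd branch = 0.102·Sd^0.62·e^(0.033·RH+0.04·T) = 176.2 μm/a
  r_corr = 34.61 + 176.2 = 210.8 μm/a
ISO 9223 Table 2 (carbon steel): 200 < 211 ≤ 700 μm/a ⇒ CX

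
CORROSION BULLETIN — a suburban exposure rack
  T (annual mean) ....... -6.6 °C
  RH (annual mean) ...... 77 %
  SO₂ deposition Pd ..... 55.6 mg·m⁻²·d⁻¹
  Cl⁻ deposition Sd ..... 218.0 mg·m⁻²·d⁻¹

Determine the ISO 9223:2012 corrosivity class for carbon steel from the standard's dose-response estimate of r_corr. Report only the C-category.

C3

carbon steel: T≤10 °C ⇒ hinge +0.150·(-6.6−10) = -2.4900
  sulphur-dioxide contribution → 5.531 μm/a
  chloride contribution → 28.01 μm/a
  ⇒ r_corr(carbon steel) = 33.54 μm/a
Category bounds: 25…50 μm/a bracket r_corr ⇒ C3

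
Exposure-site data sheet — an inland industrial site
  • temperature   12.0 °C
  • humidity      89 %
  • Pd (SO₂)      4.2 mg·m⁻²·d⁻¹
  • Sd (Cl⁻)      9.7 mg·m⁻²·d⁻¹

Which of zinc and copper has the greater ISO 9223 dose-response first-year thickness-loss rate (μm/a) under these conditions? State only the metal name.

zinc: T>10 °C ⇒ hinge -0.071·(12.0−10) = -0.1420
  Pd branch = 0.0129·Pd^0.44·e^(0.046·RH+f) = 1.262 μm/a
  Sd branch = 0.0175·Sd^0.57·e^(0.008·RH+0.085·T) = 0.3612 μm/a
  r_corr = 1.262 + 0.3612 = 1.623 μm/a
copper: f(T) = -0.080·(T−10) [T>10 °C] = -0.1600
  Pd branch = 0.0053·Pd^0.26·e^(0.059·RH+f) = 1.251 μm/a
  Sd branch = 0.01025·Sd^0.27·e^(0.036·RH+0.049·T) = 0.8395 μm/a
  sum: 1.251 + 0.8395 → r_corr = 2.091 μm/a
Ordering by μm/a: copper (2.09) > zinc (1.62)

copper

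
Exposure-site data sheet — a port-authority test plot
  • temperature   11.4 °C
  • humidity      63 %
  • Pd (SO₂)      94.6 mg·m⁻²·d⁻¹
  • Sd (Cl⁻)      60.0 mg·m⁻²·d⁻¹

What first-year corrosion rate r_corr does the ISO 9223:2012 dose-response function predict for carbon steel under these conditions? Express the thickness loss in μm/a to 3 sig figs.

r_corr = 77.9 μm/a

carbon steel: temperature factor f = -0.054·(1.4) = -0.0756
  SO₂ term: 1.77·94.6^0.52·exp(0.02·63-0.0756) = 61.63
  Cl⁻ term: 0.102·60.0^0.62·exp(0.033·63+0.04·11.4) = 16.29
  sum: 61.63 + 16.29 → r_corr = 77.93 μm/a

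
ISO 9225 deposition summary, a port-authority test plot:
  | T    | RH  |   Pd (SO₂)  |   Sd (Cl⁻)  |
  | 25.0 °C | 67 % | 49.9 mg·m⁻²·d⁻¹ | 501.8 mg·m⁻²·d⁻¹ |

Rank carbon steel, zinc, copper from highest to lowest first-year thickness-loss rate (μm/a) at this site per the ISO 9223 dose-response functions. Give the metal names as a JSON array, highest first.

carbon steel: temperature factor f = -0.054·(15.0) = -0.8100
  Pd branch = 1.77·Pd^0.52·e^(0.02·RH+f) = 22.97 μm/a
  Sd branch = 0.102·Sd^0.62·e^(0.033·RH+0.04·T) = 119.5 μm/a
  sum: 22.97 + 119.5 → r_corr = 142.5 μm/a
zinc: T>10 °C ⇒ hinge -0.071·(25.0−10) = -1.0650
  Pd branch = 0.0129·Pd^0.44·e^(0.046·RH+f) = 0.5417 μm/a
  Cl⁻ term: 0.0175·501.8^0.57·exp(0.008·67+0.085·25.0) = 8.67
  r_corr = 0.5417 + 8.67 = 9.211 μm/a
copper: T>10 °C ⇒ hinge -0.080·(25.0−10) = -1.2000
  Pd branch = 0.0053·Pd^0.26·e^(0.059·RH+f) = 0.2298 μm/a
  Cl⁻ term: 0.01025·501.8^0.27·exp(0.036·67+0.049·25.0) = 2.086
  sum: 0.2298 + 2.086 → r_corr = 2.316 μm/a
Ordering by μm/a: carbon steel (142) > zinc (9.21) > copper (2.32)

["carbon steel", "zinc", "copper"]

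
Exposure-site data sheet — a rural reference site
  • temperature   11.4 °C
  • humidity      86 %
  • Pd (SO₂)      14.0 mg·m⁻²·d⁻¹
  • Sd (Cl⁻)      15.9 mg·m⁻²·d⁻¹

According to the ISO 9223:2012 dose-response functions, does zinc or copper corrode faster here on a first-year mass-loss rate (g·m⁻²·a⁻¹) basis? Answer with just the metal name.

zinc: f(T) = -0.071·(T−10) [T>10 °C] = -0.0994
  Pd branch = 0.0129·Pd^0.44·e^(0.046·RH+f) = 1.949 μm/a
  Cl⁻ term: 0.0175·15.9^0.57·exp(0.008·86+0.085·11.4) = 0.4441
  sum: 1.949 + 0.4441 → r_corr = 2.393 μm/a
  mass loss = 2.393 μm/a × 7.14 g/cm³ = 17.09 g·m⁻²·a⁻¹
copper: T>10 °C ⇒ hinge -0.080·(11.4−10) = -0.1120
  SO₂ term: 0.0053·14.0^0.26·exp(0.059·86-0.1120) = 1.504
  Cl⁻ term: 0.01025·15.9^0.27·exp(0.036·86+0.049·11.4) = 0.8361
  r_corr = 1.504 + 0.8361 = 2.34 μm/a
  mass loss = 2.34 μm/a × 8.96 g/cm³ = 20.97 g·m⁻²·a⁻¹
Ordering by g·m⁻²·a⁻¹: copper (21) > zinc (17.1)

copper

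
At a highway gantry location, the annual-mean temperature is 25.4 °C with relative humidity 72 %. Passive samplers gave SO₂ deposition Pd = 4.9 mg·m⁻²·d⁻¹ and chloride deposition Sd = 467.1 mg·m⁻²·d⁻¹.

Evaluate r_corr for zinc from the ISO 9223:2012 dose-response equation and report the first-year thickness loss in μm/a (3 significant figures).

r_corr = 9.20 μm/a

zinc: f(T) = -0.071·(T−10) [T>10 °C] = -1.0934
  sulphur-dioxide contribution → 0.2387 μm/a
  chloride contribution → 8.962 μm/a
  ⇒ r_corr(zinc) = 9.201 μm/a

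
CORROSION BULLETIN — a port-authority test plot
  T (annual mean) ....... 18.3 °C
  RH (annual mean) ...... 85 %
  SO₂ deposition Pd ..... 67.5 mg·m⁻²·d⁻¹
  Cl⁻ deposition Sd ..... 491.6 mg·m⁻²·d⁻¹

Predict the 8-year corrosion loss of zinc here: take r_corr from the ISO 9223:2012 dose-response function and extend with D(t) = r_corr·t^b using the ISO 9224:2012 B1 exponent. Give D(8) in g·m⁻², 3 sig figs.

zinc: f(T) = -0.071·(T−10) [T>10 °C] = -0.5893
  Pd branch = 0.0129·Pd^0.44·e^(0.046·RH+f) = 2.278 μm/a
  Cl⁻ term: 0.0175·491.6^0.57·exp(0.008·85+0.085·18.3) = 5.599
  sum: 2.278 + 5.599 → r_corr = 7.878 μm/a
Power-law: D(8) = r_corr · 8^0.813
  D(8) = 7.878 × 8^0.813 = 7.878 × 5.423 = 42.72 μm
  Mass loss = 42.72 μm × 7.14 g/cm³ = 305 g·m⁻²

D(8) = 305 g·m⁻²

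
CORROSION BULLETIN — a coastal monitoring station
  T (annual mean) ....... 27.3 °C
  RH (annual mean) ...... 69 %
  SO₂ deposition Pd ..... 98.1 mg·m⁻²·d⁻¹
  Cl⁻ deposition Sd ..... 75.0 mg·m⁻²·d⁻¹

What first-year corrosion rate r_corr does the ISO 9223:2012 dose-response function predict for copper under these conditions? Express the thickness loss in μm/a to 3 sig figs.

copper: temperature factor f = -0.080·(17.3) = -1.3840
  sulphur-dioxide contribution → 0.2565 μm/a
  chloride contribution → 1.502 μm/a
  ⇒ r_corr(copper) = 1.759 μm/a

r_corr = 1.76 μm/a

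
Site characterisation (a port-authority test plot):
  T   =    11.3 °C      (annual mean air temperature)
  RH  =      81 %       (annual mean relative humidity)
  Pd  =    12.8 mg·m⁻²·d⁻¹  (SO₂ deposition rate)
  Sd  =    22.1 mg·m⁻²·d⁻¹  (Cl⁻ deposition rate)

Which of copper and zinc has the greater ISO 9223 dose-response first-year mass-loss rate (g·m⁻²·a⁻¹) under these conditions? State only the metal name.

copper: T>10 °C ⇒ hinge -0.080·(11.3−10) = -0.1040
  Pd branch = 0.0053·Pd^0.26·e^(0.059·RH+f) = 1.103 μm/a
  Sd branch = 0.01025·Sd^0.27·e^(0.036·RH+0.049·T) = 0.7596 μm/a
  sum: 1.103 + 0.7596 → r_corr = 1.862 μm/a
  mass loss = 1.862 μm/a × 8.96 g/cm³ = 16.69 g·m⁻²·a⁻¹
zinc: temperature factor f = -0.071·(1.3) = -0.0923
  SO₂ term: 0.0129·12.8^0.44·exp(0.046·81-0.0923) = 1.499
  Cl⁻ term: 0.0175·22.1^0.57·exp(0.008·81+0.085·11.3) = 0.5104
  sum: 1.499 + 0.5104 → r_corr = 2.01 μm/a
  mass loss = 2.01 μm/a × 7.14 g/cm³ = 14.35 g·m⁻²·a⁻¹
Ordering by g·m⁻²·a⁻¹: copper (16.7) > zinc (14.3)

copper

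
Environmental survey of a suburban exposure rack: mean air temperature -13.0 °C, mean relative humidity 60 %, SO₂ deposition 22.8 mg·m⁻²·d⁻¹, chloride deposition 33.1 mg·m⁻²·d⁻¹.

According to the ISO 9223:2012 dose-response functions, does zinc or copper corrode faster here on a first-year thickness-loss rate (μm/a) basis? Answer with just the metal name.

zinc

zinc: f(T) = +0.038·(T−10) [T≤10 °C] = -0.8740
  sulphur-dioxide contribution → 0.3366 μm/a
  chloride contribution → 0.06885 μm/a
  total first-year rate 0.4055 μm/a
copper: temperature factor f = +0.126·(-23.0) = -2.8980
  sulphur-dioxide contribution → 0.02271 μm/a
  chloride contribution → 0.1209 μm/a
  ⇒ r_corr(copper) = 0.1436 μm/a
Ordering by μm/a: zinc (0.405) > copper (0.144)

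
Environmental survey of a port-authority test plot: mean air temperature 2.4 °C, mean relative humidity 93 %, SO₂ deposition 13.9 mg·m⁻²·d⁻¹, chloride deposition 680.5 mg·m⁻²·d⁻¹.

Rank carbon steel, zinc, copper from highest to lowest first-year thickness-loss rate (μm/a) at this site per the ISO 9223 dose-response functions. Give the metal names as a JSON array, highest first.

carbon steel: T≤10 °C ⇒ hinge +0.150·(2.4−10) = -1.1400
  sulphur-dioxide contribution → 14.29 μm/a
  chloride contribution → 137.9 μm/a
  ⇒ r_corr(carbon steel) = 152.2 μm/a
zinc: T≤10 °C ⇒ hinge +0.038·(2.4−10) = -0.2888
  sulphur-dioxide contribution → 2.218 μm/a
  chloride contribution → 1.86 μm/a
  ⇒ r_corr(zinc) = 4.078 μm/a
copper: temperature factor f = +0.126·(-7.6) = -0.9576
  sulphur-dioxide contribution → 0.974 μm/a
  chloride contribution → 1.908 μm/a
  total first-year rate 2.882 μm/a
Ordering by μm/a: carbon steel (152) > zinc (4.08) > copper (2.88)

["carbon steel", "zinc", "copper"]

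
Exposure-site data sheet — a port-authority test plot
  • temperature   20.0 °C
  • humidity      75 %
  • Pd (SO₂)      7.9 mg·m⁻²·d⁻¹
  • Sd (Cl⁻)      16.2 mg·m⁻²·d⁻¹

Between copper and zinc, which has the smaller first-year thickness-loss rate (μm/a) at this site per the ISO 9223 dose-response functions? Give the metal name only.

copper: temperature factor f = -0.080·(10.0) = -0.8000
  Pd branch = 0.0053·Pd^0.26·e^(0.059·RH+f) = 0.3404 μm/a
  Sd branch = 0.01025·Sd^0.27·e^(0.036·RH+0.049·T) = 0.862 μm/a
  sum: 0.3404 + 0.862 → r_corr = 1.202 μm/a
zinc: temperature factor f = -0.071·(10.0) = -0.7100
  SO₂ term: 0.0129·7.9^0.44·exp(0.046·75-0.7100) = 0.496
  Sd branch = 0.0175·Sd^0.57·e^(0.008·RH+0.085·T) = 0.8538 μm/a
  sum: 0.496 + 0.8538 → r_corr = 1.35 μm/a
Ordering by μm/a: zinc (1.35) > copper (1.2)

copper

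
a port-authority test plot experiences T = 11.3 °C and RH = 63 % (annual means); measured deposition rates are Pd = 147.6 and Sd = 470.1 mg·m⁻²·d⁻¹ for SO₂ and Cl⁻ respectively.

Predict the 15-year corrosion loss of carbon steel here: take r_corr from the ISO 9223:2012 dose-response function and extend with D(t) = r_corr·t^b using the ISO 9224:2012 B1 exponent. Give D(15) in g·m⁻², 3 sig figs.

carbon steel: f(T) = -0.054·(T−10) [T>10 °C] = -0.0702
  Pd branch = 1.77·Pd^0.52·e^(0.02·RH+f) = 78.09 μm/a
  Sd branch = 0.102·Sd^0.62·e^(0.033·RH+0.04·T) = 58.15 μm/a
  sum: 78.09 + 58.15 → r_corr = 136.2 μm/a
Power-law: D(15) = r_corr · 15^0.523
  D(15) = 136.2 × 15^0.523 = 136.2 × 4.122 = 561.6 μm
  Mass loss = 561.6 μm × 7.85 g/cm³ = 4408 g·m⁻²

D(15) = 4.41e+03 g·m⁻²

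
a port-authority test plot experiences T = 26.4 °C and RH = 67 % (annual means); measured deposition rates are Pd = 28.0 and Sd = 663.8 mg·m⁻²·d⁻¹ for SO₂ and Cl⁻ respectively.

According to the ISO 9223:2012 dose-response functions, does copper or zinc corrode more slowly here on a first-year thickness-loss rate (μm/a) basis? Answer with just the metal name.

copper: T>10 °C ⇒ hinge -0.080·(26.4−10) = -1.3120
  sulphur-dioxide contribution → 0.1768 μm/a
  chloride contribution → 2.41 μm/a
  ⇒ r_corr(copper) = 2.587 μm/a
zinc: T>10 °C ⇒ hinge -0.071·(26.4−10) = -1.1644
  sulphur-dioxide contribution → 0.3803 μm/a
  chloride contribution → 11.45 μm/a
  ⇒ r_corr(zinc) = 11.83 μm/a
Ordering by μm/a: zinc (11.8) > copper (2.59)

copper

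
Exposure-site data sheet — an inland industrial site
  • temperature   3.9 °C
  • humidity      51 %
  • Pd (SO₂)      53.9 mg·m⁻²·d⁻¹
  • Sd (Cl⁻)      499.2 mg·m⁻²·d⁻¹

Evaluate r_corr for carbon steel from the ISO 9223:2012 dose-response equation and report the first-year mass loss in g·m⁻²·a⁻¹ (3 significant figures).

r_corr = 360 g·m⁻²·a⁻¹

carbon steel: f(T) = +0.150·(T−10) [T≤10 °C] = -0.9150
  sulphur-dioxide contribution → 15.63 μm/a
  chloride contribution → 30.21 μm/a
  ⇒ r_corr(carbon steel) = 45.84 μm/a
Convert to mass loss: 45.84 μm/a × 7.85 g/cm³ = 359.9 g·m⁻²·a⁻¹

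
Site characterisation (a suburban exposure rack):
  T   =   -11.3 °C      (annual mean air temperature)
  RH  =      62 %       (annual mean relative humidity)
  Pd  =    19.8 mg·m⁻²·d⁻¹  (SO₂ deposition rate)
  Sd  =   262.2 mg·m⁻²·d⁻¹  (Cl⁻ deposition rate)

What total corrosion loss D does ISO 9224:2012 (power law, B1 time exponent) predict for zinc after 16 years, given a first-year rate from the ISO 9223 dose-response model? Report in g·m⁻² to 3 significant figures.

D(16) = 43.1 g·m⁻²

zinc: f(T) = +0.038·(T−10) [T≤10 °C] = -0.8094
  SO₂ term: 0.0129·19.8^0.44·exp(0.046·62-0.8094) = 0.37
  Sd branch = 0.0175·Sd^0.57·e^(0.008·RH+0.085·T) = 0.263 μm/a
  r_corr = 0.37 + 0.263 = 0.633 μm/a
ISO 9224: D(t) = r_corr · t^b with b = 0.813 (zinc, B1)
  D(16) = 0.633 × 16^0.813 = 0.633 × 9.527 = 6.03 μm
  Mass loss = 6.03 μm × 7.14 g/cm³ = 43.06 g·m⁻²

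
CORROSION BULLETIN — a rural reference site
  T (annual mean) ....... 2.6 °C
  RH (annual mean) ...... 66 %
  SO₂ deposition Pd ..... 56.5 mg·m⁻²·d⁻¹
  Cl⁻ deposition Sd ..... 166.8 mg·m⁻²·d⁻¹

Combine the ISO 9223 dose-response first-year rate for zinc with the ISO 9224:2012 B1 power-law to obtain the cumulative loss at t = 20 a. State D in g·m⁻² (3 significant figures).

D(20) = 153 g·m⁻²

zinc: T≤10 °C ⇒ hinge +0.038·(2.6−10) = -0.2812
  sulphur-dioxide contribution → 1.196 μm/a
  chloride contribution → 0.6839 μm/a
  ⇒ r_corr(zinc) = 1.88 μm/a
Power-law: D(20) = r_corr · 20^0.813
  D(20) = 1.88 × 20^0.813 = 1.88 × 11.42 = 21.48 μm
  Mass loss = 21.48 μm × 7.14 g/cm³ = 153.3 g·m⁻²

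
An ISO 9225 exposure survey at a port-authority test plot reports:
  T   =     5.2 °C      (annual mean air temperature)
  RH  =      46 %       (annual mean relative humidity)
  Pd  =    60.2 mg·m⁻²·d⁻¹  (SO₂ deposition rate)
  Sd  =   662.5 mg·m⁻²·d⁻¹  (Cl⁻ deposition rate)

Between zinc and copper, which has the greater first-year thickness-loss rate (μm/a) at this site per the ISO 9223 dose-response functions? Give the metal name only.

zinc: temperature factor f = +0.038·(-4.8) = -0.1824
  Pd branch = 0.0129·Pd^0.44·e^(0.046·RH+f) = 0.5412 μm/a
  Sd branch = 0.0175·Sd^0.57·e^(0.008·RH+0.085·T) = 1.595 μm/a
  r_corr = 0.5412 + 1.595 = 2.137 μm/a
copper: T≤10 °C ⇒ hinge +0.126·(5.2−10) = -0.6048
  SO₂ term: 0.0053·60.2^0.26·exp(0.059·46-0.6048) = 0.1268
  Sd branch = 0.01025·Sd^0.27·e^(0.036·RH+0.049·T) = 0.4002 μm/a
  sum: 0.1268 + 0.4002 → r_corr = 0.527 μm/a
Ordering by μm/a: zinc (2.14) > copper (0.527)

zinc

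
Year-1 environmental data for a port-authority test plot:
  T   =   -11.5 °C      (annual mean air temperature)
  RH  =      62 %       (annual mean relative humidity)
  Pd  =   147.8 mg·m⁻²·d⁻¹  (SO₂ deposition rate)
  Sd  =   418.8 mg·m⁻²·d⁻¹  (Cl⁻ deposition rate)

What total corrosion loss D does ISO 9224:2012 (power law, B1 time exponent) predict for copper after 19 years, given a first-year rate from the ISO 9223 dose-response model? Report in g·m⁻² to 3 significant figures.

D(19) = 20.9 g·m⁻²

copper: temperature factor f = +0.126·(-21.5) = -2.7090
  SO₂ term: 0.0053·147.8^0.26·exp(0.059·62-2.7090) = 0.05018
  Sd branch = 0.01025·Sd^0.27·e^(0.036·RH+0.049·T) = 0.2775 μm/a
  r_corr = 0.05018 + 0.2775 = 0.3277 μm/a
Power-law: D(19) = r_corr · 19^0.667
  D(19) = 0.3277 × 19^0.667 = 0.3277 × 7.127 = 2.336 μm
  Mass loss = 2.336 μm × 8.96 g/cm³ = 20.93 g·m⁻²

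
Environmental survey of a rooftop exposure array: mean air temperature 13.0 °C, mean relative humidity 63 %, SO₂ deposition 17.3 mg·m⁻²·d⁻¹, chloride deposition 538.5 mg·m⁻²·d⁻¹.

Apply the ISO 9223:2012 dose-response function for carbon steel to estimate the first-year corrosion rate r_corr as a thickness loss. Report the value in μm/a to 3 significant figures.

carbon steel: f(T) = -0.054·(T−10) [T>10 °C] = -0.1620
  SO₂ term: 1.77·17.3^0.52·exp(0.02·63-0.1620) = 23.37
  Sd branch = 0.102·Sd^0.62·e^(0.033·RH+0.04·T) = 67.71 μm/a
  sum: 23.37 + 67.71 → r_corr = 91.08 μm/a

r_corr = 91.1 μm/a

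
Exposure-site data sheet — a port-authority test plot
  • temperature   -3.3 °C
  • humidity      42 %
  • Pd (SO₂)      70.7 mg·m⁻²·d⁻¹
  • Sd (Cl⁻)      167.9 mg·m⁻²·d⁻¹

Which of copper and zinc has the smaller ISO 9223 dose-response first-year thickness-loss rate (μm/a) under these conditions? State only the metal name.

copper

copper: f(T) = +0.126·(T−10) [T≤10 °C] = -1.6758
  sulphur-dioxide contribution → 0.03577 μm/a
  chloride contribution → 0.1577 μm/a
  ⇒ r_corr(copper) = 0.1935 μm/a
zinc: f(T) = +0.038·(T−10) [T≤10 °C] = -0.5054
  sulphur-dioxide contribution → 0.3499 μm/a
  chloride contribution → 0.3431 μm/a
  ⇒ r_corr(zinc) = 0.693 μm/a
Ordering by μm/a: zinc (0.693) > copper (0.194)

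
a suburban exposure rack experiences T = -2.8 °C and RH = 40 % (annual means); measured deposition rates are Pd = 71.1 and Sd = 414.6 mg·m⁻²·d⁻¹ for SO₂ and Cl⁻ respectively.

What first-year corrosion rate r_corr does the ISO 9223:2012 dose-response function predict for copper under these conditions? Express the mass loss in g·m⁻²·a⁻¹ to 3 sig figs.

r_corr = 2.02 g·m⁻²·a⁻¹

copper: temperature factor f = +0.126·(-12.8) = -1.6128
  sulphur-dioxide contribution → 0.03391 μm/a
  chloride contribution → 0.192 μm/a
  total first-year rate 0.2259 μm/a
Convert to mass loss: 0.2259 μm/a × 8.96 g/cm³ = 2.024 g·m⁻²·a⁻¹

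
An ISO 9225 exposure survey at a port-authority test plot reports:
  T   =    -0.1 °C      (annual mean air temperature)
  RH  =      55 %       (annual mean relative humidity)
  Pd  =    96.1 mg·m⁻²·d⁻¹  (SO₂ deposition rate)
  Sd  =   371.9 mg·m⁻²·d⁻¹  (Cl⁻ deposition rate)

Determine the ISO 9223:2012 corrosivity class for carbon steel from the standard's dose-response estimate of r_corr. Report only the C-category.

C3

carbon steel: temperature factor f = +0.150·(-10.1) = -1.5150
  SO₂ term: 1.77·96.1^0.52·exp(0.02·55-1.5150) = 12.55
  Cl⁻ term: 0.102·371.9^0.62·exp(0.033·55+0.04·-0.1) = 24.48
  r_corr = 12.55 + 24.48 = 37.03 μm/a
Category bounds: 25…50 μm/a bracket r_corr ⇒ C3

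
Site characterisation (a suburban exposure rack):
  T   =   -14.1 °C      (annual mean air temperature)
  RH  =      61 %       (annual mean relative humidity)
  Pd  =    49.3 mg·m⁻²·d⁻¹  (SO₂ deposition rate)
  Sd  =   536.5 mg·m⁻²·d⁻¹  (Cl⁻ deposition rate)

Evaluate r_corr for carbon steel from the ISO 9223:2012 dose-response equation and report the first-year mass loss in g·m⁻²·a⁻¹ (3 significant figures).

r_corr = 178 g·m⁻²·a⁻¹

carbon steel: f(T) = +0.150·(T−10) [T≤10 °C] = -3.6150
  SO₂ term: 1.77·49.3^0.52·exp(0.02·61-3.6150) = 1.225
  Cl⁻ term: 0.102·536.5^0.62·exp(0.033·61+0.04·-14.1) = 21.39
  sum: 1.225 + 21.39 → r_corr = 22.62 μm/a
Convert to mass loss: 22.62 μm/a × 7.85 g/cm³ = 177.5 g·m⁻²·a⁻¹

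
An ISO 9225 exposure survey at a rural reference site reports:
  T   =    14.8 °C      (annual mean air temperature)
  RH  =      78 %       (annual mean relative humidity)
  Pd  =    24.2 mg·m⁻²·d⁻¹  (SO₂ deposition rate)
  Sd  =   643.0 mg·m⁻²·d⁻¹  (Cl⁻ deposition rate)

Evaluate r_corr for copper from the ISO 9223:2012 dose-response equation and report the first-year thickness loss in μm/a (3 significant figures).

copper: T>10 °C ⇒ hinge -0.080·(14.8−10) = -0.3840
  Pd branch = 0.0053·Pd^0.26·e^(0.059·RH+f) = 0.824 μm/a
  Cl⁻ term: 0.01025·643.0^0.27·exp(0.036·78+0.049·14.8) = 2.011
  r_corr = 0.824 + 2.011 = 2.835 μm/a

r_corr = 2.83 μm/a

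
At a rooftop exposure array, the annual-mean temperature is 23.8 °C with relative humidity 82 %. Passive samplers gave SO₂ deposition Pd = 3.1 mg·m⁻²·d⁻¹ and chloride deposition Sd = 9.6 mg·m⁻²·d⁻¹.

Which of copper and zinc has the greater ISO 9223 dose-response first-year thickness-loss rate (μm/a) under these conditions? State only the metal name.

copper

copper: f(T) = -0.080·(T−10) [T>10 °C] = -1.1040
  Pd branch = 0.0053·Pd^0.26·e^(0.059·RH+f) = 0.2976 μm/a
  Cl⁻ term: 0.01025·9.6^0.27·exp(0.036·82+0.049·23.8) = 1.16
  r_corr = 0.2976 + 1.16 = 1.458 μm/a
zinc: T>10 °C ⇒ hinge -0.071·(23.8−10) = -0.9798
  SO₂ term: 0.0129·3.1^0.44·exp(0.046·82-0.9798) = 0.3463
  Cl⁻ term: 0.0175·9.6^0.57·exp(0.008·82+0.085·23.8) = 0.9256
  r_corr = 0.3463 + 0.9256 = 1.272 μm/a
Ordering by μm/a: copper (1.46) > zinc (1.27)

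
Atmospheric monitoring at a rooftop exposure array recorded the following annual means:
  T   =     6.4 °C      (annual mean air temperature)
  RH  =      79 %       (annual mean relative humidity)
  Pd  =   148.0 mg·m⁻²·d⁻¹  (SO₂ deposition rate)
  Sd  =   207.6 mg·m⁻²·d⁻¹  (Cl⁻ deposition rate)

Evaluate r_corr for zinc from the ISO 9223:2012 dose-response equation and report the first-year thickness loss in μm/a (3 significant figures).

zinc: temperature factor f = +0.038·(-3.6) = -0.1368
  sulphur-dioxide contribution → 3.84 μm/a
  chloride contribution → 1.187 μm/a
  ⇒ r_corr(zinc) = 5.027 μm/a

r_corr = 5.03 μm/a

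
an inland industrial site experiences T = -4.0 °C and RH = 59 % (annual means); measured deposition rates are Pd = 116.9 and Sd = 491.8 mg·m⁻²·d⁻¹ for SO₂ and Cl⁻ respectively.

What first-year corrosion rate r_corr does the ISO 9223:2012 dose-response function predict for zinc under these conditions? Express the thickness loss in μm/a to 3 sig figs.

zinc: T≤10 °C ⇒ hinge +0.038·(-4.0−10) = -0.5320
  sulphur-dioxide contribution → 0.9291 μm/a
  chloride contribution → 0.6834 μm/a
  ⇒ r_corr(zinc) = 1.613 μm/a

r_corr = 1.61 μm/a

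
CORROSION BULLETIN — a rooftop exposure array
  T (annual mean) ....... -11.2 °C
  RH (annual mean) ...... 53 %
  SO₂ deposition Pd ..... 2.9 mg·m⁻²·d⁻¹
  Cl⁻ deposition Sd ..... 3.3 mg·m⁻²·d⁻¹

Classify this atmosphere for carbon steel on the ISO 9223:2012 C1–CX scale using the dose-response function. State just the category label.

carbon steel: T≤10 °C ⇒ hinge +0.150·(-11.2−10) = -3.1800
  SO₂ term: 1.77·2.9^0.52·exp(0.02·53-3.1800) = 0.3696
  Sd branch = 0.102·Sd^0.62·e^(0.033·RH+0.04·T) = 0.7854 μm/a
  r_corr = 0.3696 + 0.7854 = 1.155 μm/a
Category bounds: 0…1.3 μm/a bracket r_corr ⇒ C1

C1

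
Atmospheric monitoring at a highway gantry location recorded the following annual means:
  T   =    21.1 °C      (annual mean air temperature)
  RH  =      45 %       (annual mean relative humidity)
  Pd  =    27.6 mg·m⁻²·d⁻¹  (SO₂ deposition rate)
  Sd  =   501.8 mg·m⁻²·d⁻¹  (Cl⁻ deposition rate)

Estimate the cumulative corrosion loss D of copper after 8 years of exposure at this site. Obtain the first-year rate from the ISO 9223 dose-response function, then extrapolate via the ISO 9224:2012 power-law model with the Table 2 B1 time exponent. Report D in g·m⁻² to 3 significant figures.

copper: temperature factor f = -0.080·(11.1) = -0.8880
  SO₂ term: 0.0053·27.6^0.26·exp(0.059·45-0.8880) = 0.0735
  Sd branch = 0.01025·Sd^0.27·e^(0.036·RH+0.049·T) = 0.7806 μm/a
  r_corr = 0.0735 + 0.7806 = 0.8541 μm/a
Power-law: D(8) = r_corr · 8^0.667
  D(8) = 0.8541 × 8^0.667 = 0.8541 × 4.003 = 3.419 μm
  Mass loss = 3.419 μm × 8.96 g/cm³ = 30.63 g·m⁻²

D(8) = 30.6 g·m⁻²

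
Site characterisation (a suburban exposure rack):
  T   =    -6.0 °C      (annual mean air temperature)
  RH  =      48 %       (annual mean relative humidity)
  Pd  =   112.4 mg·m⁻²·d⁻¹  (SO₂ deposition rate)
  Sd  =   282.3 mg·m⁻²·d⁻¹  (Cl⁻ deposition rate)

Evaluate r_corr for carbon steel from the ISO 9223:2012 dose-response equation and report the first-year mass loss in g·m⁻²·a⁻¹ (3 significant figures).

carbon steel: f(T) = +0.150·(T−10) [T≤10 °C] = -2.4000
  SO₂ term: 1.77·112.4^0.52·exp(0.02·48-2.4000) = 4.886
  Cl⁻ term: 0.102·282.3^0.62·exp(0.033·48+0.04·-6.0) = 12.93
  r_corr = 4.886 + 12.93 = 17.82 μm/a
Convert to mass loss: 17.82 μm/a × 7.85 g/cm³ = 139.9 g·m⁻²·a⁻¹

r_corr = 140 g·m⁻²·a⁻¹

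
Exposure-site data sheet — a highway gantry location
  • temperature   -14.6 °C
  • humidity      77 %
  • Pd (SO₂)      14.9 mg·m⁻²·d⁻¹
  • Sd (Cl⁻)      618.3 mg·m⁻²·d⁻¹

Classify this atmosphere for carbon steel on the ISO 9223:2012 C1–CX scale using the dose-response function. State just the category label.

carbon steel: T≤10 °C ⇒ hinge +0.150·(-14.6−10) = -3.6900
  Pd branch = 1.77·Pd^0.52·e^(0.02·RH+f) = 0.84 μm/a
  Sd branch = 0.102·Sd^0.62·e^(0.033·RH+0.04·T) = 38.82 μm/a
  sum: 0.84 + 38.82 → r_corr = 39.66 μm/a
ISO 9223 Table 2 (carbon steel): 25 < 39.7 ≤ 50 μm/a ⇒ C3

C3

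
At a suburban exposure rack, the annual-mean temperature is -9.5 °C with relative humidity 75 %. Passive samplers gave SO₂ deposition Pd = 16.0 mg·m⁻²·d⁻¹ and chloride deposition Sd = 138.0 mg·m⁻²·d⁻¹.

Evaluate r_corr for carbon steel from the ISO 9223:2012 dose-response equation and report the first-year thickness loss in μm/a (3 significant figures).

carbon steel: temperature factor f = +0.150·(-19.5) = -2.9250
  sulphur-dioxide contribution → 1.8 μm/a
  chloride contribution → 17.59 μm/a
  ⇒ r_corr(carbon steel) = 19.39 μm/a

r_corr = 19.4 μm/a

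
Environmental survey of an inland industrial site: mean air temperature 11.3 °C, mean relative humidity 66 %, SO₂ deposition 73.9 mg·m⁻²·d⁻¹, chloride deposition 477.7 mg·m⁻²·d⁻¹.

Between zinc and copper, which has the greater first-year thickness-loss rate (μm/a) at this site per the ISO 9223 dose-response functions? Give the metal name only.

zinc

zinc: temperature factor f = -0.071·(1.3) = -0.0923
  Pd branch = 0.0129·Pd^0.44·e^(0.046·RH+f) = 1.626 μm/a
  Cl⁻ term: 0.0175·477.7^0.57·exp(0.008·66+0.085·11.3) = 2.61
  r_corr = 1.626 + 2.61 = 4.236 μm/a
copper: f(T) = -0.080·(T−10) [T>10 °C] = -0.1040
  SO₂ term: 0.0053·73.9^0.26·exp(0.059·66-0.1040) = 0.718
  Cl⁻ term: 0.01025·477.7^0.27·exp(0.036·66+0.049·11.3) = 1.015
  sum: 0.718 + 1.015 → r_corr = 1.733 μm/a
Ordering by μm/a: zinc (4.24) > copper (1.73)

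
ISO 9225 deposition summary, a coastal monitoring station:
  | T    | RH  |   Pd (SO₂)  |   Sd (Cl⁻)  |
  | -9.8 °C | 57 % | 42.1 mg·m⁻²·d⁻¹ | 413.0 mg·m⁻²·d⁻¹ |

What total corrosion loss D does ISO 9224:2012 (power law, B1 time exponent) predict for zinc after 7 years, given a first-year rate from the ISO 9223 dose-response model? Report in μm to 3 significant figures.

zinc: T≤10 °C ⇒ hinge +0.038·(-9.8−10) = -0.7524
  sulphur-dioxide contribution → 0.4337 μm/a
  chloride contribution → 0.3719 μm/a
  ⇒ r_corr(zinc) = 0.8056 μm/a
Long-term exponent b (ISO 9224 Table 2, B1) = 0.813
  D(7) = 0.8056 × 7^0.813 = 0.8056 × 4.865 = 3.919 μm

D(7) = 3.92 μm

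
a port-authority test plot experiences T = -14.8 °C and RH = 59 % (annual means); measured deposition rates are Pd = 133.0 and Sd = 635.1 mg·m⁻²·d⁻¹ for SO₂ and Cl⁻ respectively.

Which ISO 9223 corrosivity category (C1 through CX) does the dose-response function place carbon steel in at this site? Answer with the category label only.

carbon steel: f(T) = +0.150·(T−10) [T≤10 °C] = -3.7200
  Pd branch = 1.77·Pd^0.52·e^(0.02·RH+f) = 1.775 μm/a
  Cl⁻ term: 0.102·635.1^0.62·exp(0.033·59+0.04·-14.8) = 21.62
  r_corr = 1.775 + 21.62 = 23.39 μm/a
23.4 μm/a falls in (1.3, 25] for carbon steel → category C2

C2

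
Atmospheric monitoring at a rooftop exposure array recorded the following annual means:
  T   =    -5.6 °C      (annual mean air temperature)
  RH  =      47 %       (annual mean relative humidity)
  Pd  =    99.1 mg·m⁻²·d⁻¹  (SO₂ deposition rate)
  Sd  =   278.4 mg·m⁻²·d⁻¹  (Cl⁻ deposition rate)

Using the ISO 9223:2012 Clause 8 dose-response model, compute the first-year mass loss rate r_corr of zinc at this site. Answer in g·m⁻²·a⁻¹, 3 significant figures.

zinc: T≤10 °C ⇒ hinge +0.038·(-5.6−10) = -0.5928
  Pd branch = 0.0129·Pd^0.44·e^(0.046·RH+f) = 0.4681 μm/a
  Cl⁻ term: 0.0175·278.4^0.57·exp(0.008·47+0.085·-5.6) = 0.3918
  r_corr = 0.4681 + 0.3918 = 0.8599 μm/a
Convert to mass loss: 0.8599 μm/a × 7.14 g/cm³ = 6.14 g·m⁻²·a⁻¹

r_corr = 6.14 g·m⁻²·a⁻¹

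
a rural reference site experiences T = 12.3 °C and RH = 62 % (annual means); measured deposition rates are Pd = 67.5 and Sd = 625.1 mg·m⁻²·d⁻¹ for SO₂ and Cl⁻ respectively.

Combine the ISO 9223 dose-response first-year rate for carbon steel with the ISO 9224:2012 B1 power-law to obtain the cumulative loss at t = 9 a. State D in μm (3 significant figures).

D(9) = 373 μm

carbon steel: temperature factor f = -0.054·(2.3) = -0.1242
  Pd branch = 1.77·Pd^0.52·e^(0.02·RH+f) = 48.28 μm/a
  Sd branch = 0.102·Sd^0.62·e^(0.033·RH+0.04·T) = 69.88 μm/a
  r_corr = 48.28 + 69.88 = 118.2 μm/a
Long-term exponent b (ISO 9224 Table 2, B1) = 0.523
  D(9) = 118.2 × 9^0.523 = 118.2 × 3.156 = 372.9 μm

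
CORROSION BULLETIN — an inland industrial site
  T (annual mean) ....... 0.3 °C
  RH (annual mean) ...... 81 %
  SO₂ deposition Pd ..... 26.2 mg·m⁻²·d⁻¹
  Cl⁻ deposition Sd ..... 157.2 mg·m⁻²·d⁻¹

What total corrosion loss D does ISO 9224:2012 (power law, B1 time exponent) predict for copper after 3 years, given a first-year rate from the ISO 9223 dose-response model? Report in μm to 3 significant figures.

copper: f(T) = +0.126·(T−10) [T≤10 °C] = -1.2222
  sulphur-dioxide contribution → 0.4342 μm/a
  chloride contribution → 0.7526 μm/a
  ⇒ r_corr(copper) = 1.187 μm/a
ISO 9224: D(t) = r_corr · t^b with b = 0.667 (copper, B1)
  D(3) = 1.187 × 3^0.667 = 1.187 × 2.081 = 2.47 μm

D(3) = 2.47 μm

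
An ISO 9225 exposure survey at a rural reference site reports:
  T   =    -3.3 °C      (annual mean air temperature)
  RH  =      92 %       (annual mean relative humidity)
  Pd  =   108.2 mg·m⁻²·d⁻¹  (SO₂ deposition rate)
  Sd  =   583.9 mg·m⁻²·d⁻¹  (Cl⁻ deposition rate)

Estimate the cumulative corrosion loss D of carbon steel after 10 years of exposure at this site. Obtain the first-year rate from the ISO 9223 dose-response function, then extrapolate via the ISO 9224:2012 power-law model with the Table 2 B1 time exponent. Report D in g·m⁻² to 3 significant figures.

carbon steel: temperature factor f = +0.150·(-13.3) = -1.9950
  Pd branch = 1.77·Pd^0.52·e^(0.02·RH+f) = 17.32 μm/a
  Cl⁻ term: 0.102·583.9^0.62·exp(0.033·92+0.04·-3.3) = 96.59
  sum: 17.32 + 96.59 → r_corr = 113.9 μm/a
ISO 9224: D(t) = r_corr · t^b with b = 0.523 (carbon steel, B1)
  D(10) = 113.9 × 10^0.523 = 113.9 × 3.334 = 379.8 μm
  Mass loss = 379.8 μm × 7.85 g/cm³ = 2981 g·m⁻²

D(10) = 2.98e+03 g·m⁻²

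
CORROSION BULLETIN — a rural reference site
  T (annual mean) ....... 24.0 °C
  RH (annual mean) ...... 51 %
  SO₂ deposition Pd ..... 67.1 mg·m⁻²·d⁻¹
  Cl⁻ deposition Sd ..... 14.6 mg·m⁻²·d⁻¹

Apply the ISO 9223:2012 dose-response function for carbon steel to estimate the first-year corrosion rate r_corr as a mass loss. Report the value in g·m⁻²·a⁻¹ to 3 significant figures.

r_corr = 221 g·m⁻²·a⁻¹

carbon steel: f(T) = -0.054·(T−10) [T>10 °C] = -0.7560
  sulphur-dioxide contribution → 20.54 μm/a
  chloride contribution → 7.557 μm/a
  ⇒ r_corr(carbon steel) = 28.09 μm/a
Convert to mass loss: 28.09 μm/a × 7.85 g/cm³ = 220.5 g·m⁻²·a⁻¹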